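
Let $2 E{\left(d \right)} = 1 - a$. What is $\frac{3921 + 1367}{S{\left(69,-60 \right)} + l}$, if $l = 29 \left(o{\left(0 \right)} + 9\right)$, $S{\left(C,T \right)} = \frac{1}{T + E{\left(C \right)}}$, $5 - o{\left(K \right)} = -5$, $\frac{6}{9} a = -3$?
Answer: $\frac{1210952}{126175} \approx 9.5974$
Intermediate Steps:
$a = - \frac{9}{2}$ ($a = \frac{3}{2} \left(-3\right) = - \frac{9}{2} \approx -4.5$)
$E{\left(d \right)} = \frac{11}{4}$ ($E{\left(d \right)} = \frac{1 - - \frac{9}{2}}{2} = \frac{1 + \frac{9}{2}}{2} = \frac{1}{2} \cdot \frac{11}{2} = \frac{11}{4}$)
$o{\left(K \right)} = 10$ ($o{\left(K \right)} = 5 - -5 = 5 + 5 = 10$)
$S{\left(C,T \right)} = \frac{1}{\frac{11}{4} + T}$ ($S{\left(C,T \right)} = \frac{1}{T + \frac{11}{4}} = \frac{1}{\frac{11}{4} + T}$)
$l = 551$ ($l = 29 \left(10 + 9\right) = 29 \cdot 19 = 551$)
$\frac{3921 + 1367}{S{\left(69,-60 \right)} + l} = \frac{3921 + 1367}{\frac{4}{11 + 4 \left(-60\right)} + 551} = \frac{5288}{\frac{4}{11 - 240} + 551} = \frac{5288}{\frac{4}{-229} + 551} = \frac{5288}{4 \left(- \frac{1}{229}\right) + 551} = \frac{5288}{- \frac{4}{229} + 551} = \frac{5288}{\frac{126175}{229}} = 5288 \cdot \frac{229}{126175} = \frac{1210952}{126175}$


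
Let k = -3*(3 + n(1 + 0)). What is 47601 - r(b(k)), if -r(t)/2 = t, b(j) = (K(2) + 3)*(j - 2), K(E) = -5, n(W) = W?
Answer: 47657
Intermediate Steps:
k = -12 (k = -3*(3 + (1 + 0)) = -3*(3 + 1) = -3*4 = -12)
b(j) = 4 - 2*j (b(j) = (-5 + 3)*(j - 2) = -2*(-2 + j) = 4 - 2*j)
r(t) = -2*t
47601 - r(b(k)) = 47601 - (-2)*(4 - 2*(-12)) = 47601 - (-2)*(4 + 24) = 47601 - (-2)*28 = 47601 - 1*(-56) = 47601 + 56 = 47657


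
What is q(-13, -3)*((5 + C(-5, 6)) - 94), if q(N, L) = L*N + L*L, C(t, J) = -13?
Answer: -4896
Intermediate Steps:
q(N, L) = L² + L*N (q(N, L) = L*N + L² = L² + L*N)
q(-13, -3)*((5 + C(-5, 6)) - 94) = (-3*(-3 - 13))*((5 - 13) - 94) = (-3*(-16))*(-8 - 94) = 48*(-102) = -4896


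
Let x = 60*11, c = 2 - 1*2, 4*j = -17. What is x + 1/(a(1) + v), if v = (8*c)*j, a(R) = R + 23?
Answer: 15841/24 ≈ 660.04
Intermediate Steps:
j = -17/4 (j = (1/4)*(-17) = -17/4 ≈ -4.2500)
a(R) = 23 + R
c = 0 (c = 2 - 2 = 0)
v = 0 (v = (8*0)*(-17/4) = 0*(-17/4) = 0)
x = 660
x + 1/(a(1) + v) = 660 + 1/((23 + 1) + 0) = 660 + 1/(24 + 0) = 660 + 1/24 = 15841/24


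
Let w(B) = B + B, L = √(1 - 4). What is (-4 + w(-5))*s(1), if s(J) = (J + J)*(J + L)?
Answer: -28 - 28*I*√3 ≈ -28.0 - 48.497*I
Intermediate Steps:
L = I*√3 (L = √(-3) = I*√3 ≈ 1.732*I)
w(B) = 2*B
s(J) = 2*J*(J + I*√3) (s(J) = (J + J)*(J + I*√3) = (2*J)*(J + I*√3) = 2*J*(J + I*√3))
(-4 + w(-5))*s(1) = (-4 + 2*(-5))*(2*1*(1 + I*√3)) = (-4 - 10)*(2 + 2*I*√3) = -14*(2 + 2*I*√3) = -28 - 28*I*√3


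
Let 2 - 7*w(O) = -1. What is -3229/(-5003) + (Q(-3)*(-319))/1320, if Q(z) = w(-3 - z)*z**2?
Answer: -401663/1400840 ≈ -0.28673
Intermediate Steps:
w(O) = 3/7 (w(O) = 2/7 - 1/7*(-1) = 2/7 + 1/7 = 3/7)
Q(z) = 3*z**2/7
-3229/(-5003) + (Q(-3)*(-319))/1320 = -3229/(-5003) + (((3/7)*(-3)**2)*(-319))/1320 = -3229*(-1/5003) + (((3/7)*9)*(-319))*(1/1320) = 3229/5003 + ((27/7)*(-319))*(1/1320) = 3229/5003 - 8613/7*1/1320 = 3229/5003 - 261/280 = -401663/1400840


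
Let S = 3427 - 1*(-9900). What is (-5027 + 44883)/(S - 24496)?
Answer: -39856/11169 ≈ -3.5684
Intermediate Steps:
S = 13327 (S = 3427 + 9900 = 13327)
(-5027 + 44883)/(S - 24496) = (-5027 + 44883)/(13327 - 24496) = 39856/(-11169) = 39856*(-1/11169) = -39856/11169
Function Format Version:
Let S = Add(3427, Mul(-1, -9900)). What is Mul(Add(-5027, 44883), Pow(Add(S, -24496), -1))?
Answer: Rational(-39856, 11169) ≈ -3.5684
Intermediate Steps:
S = 13327 (S = Add(3427, 9900) = 13327)
Mul(Add(-5027, 44883), Pow(Add(S, -24496), -1)) = Mul(Add(-5027, 44883), Pow(Add(13327, -24496), -1)) = Mul(39856, Pow(-11169, -1)) = Mul(39856, Rational(-1, 11169)) = Rational(-39856, 11169)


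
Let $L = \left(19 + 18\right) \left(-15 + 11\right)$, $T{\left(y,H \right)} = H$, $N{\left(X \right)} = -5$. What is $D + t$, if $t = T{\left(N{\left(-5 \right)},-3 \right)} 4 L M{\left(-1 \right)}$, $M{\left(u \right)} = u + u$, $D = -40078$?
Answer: $-43630$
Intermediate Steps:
$M{\left(u \right)} = 2 u$
$L = -148$ ($L = 37 \left(-4\right) = -148$)
$t = -3552$ ($t = \left(-3\right) 4 \left(-148\right) 2 \left(-1\right) = \left(-12\right) \left(-148\right) \left(-2\right) = 1776 \left(-2\right) = -3552$)
$D + t = -40078 - 3552 = -43630$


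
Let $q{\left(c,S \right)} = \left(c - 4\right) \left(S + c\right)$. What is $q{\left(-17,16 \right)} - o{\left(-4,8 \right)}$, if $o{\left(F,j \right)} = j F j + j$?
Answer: $269$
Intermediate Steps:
$o{\left(F,j \right)} = j + F j^{2}$ ($o{\left(F,j \right)} = F j j + j = F j^{2} + j = j + F j^{2}$)
$q{\left(c,S \right)} = \left(-4 + c\right) \left(S + c\right)$
$q{\left(-17,16 \right)} - o{\left(-4,8 \right)} = \left(\left(-17\right)^{2} - 64 - -68 + 16 \left(-17\right)\right) - 8 \left(1 - 32\right) = \left(289 - 64 + 68 - 272\right) - 8 \left(1 - 32\right) = 21 - 8 \left(-31\right) = 21 - -248 = 21 + 248 = 269$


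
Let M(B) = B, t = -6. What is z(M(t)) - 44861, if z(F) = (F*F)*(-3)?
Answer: -44969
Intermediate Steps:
z(F) = -3*F² (z(F) = F²*(-3) = -3*F²)
z(M(t)) - 44861 = -3*(-6)² - 44861 = -3*36 - 44861 = -108 - 44861 = -44969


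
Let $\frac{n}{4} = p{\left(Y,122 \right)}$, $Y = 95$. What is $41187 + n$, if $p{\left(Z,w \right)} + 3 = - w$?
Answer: $40687$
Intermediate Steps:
$p{\left(Z,w \right)} = -3 - w$
$n = -500$ ($n = 4 \left(-3 - 122\right) = 4 \left(-125\right) = -500$)
$41187 + n = 41187 - 500 = 40687$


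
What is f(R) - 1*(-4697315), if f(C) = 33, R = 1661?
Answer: 4697348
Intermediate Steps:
f(R) - 1*(-4697315) = 33 - 1*(-4697315) = 33 + 4697315 = 4697348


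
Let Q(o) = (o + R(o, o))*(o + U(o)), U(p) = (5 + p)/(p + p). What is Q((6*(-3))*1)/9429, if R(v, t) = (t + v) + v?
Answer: 1270/9429 ≈ 0.13469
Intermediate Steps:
R(v, t) = t + 2*v
U(p) = (5 + p)/(2*p) (U(p) = (5 + p)/((2*p)) = (5 + p)*(1/(2*p)) = (5 + p)/(2*p))
Q(o) = 4*o*(o + (5 + o)/(2*o)) (Q(o) = (o + (o + 2*o))*(o + (5 + o)/(2*o)) = (o + 3*o)*(o + (5 + o)/(2*o)) = (4*o)*(o + (5 + o)/(2*o)) = 4*o*(o + (5 + o)/(2*o)))
Q((6*(-3))*1)/9429 = (10 + 2*((6*(-3))*1) + 4*((6*(-3))*1)²)/9429 = (10 + 2*(-18*1) + 4*(-18*1)²)*(1/9429) = (10 + 2*(-18) + 4*(-18)²)*(1/9429) = (10 - 36 + 4*324)*(1/9429) = (10 - 36 + 1296)*(1/9429) = 1270*(1/9429) = 1270/9429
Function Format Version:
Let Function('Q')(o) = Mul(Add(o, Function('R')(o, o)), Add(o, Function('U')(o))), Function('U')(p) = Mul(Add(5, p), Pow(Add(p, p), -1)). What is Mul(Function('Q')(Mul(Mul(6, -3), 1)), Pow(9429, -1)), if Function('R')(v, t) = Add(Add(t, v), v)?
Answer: Rational(1270, 9429) ≈ 0.13469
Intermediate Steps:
Function('R')(v, t) = Add(t, Mul(2, v))
Function('U')(p) = Mul(Rational(1, 2), Pow(p, -1), Add(5, p)) (Function('U')(p) = Mul(Add(5, p), Pow(Mul(2, p), -1)) = Mul(Add(5, p), Mul(Rational(1, 2), Pow(p, -1))) = Mul(Rational(1, 2), Pow(p, -1), Add(5, p)))
Function('Q')(o) = Mul(4, o, Add(o, Mul(Rational(1, 2), Pow(o, -1), Add(5, o)))) (Function('Q')(o) = Mul(Add(o, Add(o, Mul(2, o))), Add(o, Mul(Rational(1, 2), Pow(o, -1), Add(5, o)))) = Mul(Add(o, Mul(3, o)), Add(o, Mul(Rational(1, 2), Pow(o, -1), Add(5, o)))) = Mul(Mul(4, o), Add(o, Mul(Rational(1, 2), Pow(o, -1), Add(5, o)))) = Mul(4, o, Add(o, Mul(Rational(1, 2), Pow(o, -1), Add(5, o)))))
Mul(Function('Q')(Mul(Mul(6, -3), 1)), Pow(9429, -1)) = Mul(Add(10, Mul(2, Mul(Mul(6, -3), 1)), Mul(4, Pow(Mul(Mul(6, -3), 1), 2))), Pow(9429, -1)) = Mul(Add(10, Mul(2, Mul(-18, 1)), Mul(4, Pow(Mul(-18, 1), 2))), Rational(1, 9429)) = Mul(Add(10, Mul(2, -18), Mul(4, Pow(-18, 2))), Rational(1, 9429)) = Mul(Add(10, -36, Mul(4, 324)), Rational(1, 9429)) = Mul(Add(10, -36, 1296), Rational(1, 9429)) = Mul(1270, Rational(1, 9429)) = Rational(1270, 9429)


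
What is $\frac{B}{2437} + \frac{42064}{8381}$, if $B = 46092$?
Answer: $\frac{488807020}{20424497} \approx 23.932$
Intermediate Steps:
$\frac{B}{2437} + \frac{42064}{8381} = \frac{46092}{2437} + \frac{42064}{8381} = \frac{488807020}{20424497}$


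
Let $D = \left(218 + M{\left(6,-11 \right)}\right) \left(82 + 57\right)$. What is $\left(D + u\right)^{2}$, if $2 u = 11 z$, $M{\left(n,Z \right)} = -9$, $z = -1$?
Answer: $\frac{3374564281}{4} \approx 8.4364 \cdot 10^{8}$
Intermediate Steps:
$u = - \frac{11}{2}$ ($u = \frac{11 \left(-1\right)}{2} = \frac{1}{2} \left(-11\right) = - \frac{11}{2} \approx -5.5$)
$D = 29051$ ($D = \left(218 - 9\right) \left(82 + 57\right) = 209 \cdot 139 = 29051$)
$\left(D + u\right)^{2} = \left(29051 - \frac{11}{2}\right)^{2} = \left(\frac{58091}{2}\right)^{2} = \frac{3374564281}{4}$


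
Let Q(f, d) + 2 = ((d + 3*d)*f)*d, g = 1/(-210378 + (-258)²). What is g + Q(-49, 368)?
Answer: -3817270246285/143814 ≈ -2.6543e+7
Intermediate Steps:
g = -1/143814 (g = 1/(-210378 + 66564) = 1/(-143814) = -1/143814 ≈ -6.9534e-6)
Q(f, d) = -2 + 4*f*d² (Q(f, d) = -2 + ((d + 3*d)*f)*d = -2 + ((4*d)*f)*d = -2 + (4*d*f)*d = -2 + 4*f*d²)
g + Q(-49, 368) = -1/143814 + (-2 + 4*(-49)*368²) = -1/143814 + (-2 + 4*(-49)*135424) = -1/143814 + (-2 - 26543104) = -1/143814 - 26543106 = -3817270246285/143814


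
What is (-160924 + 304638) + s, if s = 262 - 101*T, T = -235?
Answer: 167711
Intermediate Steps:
s = 23997 (s = 262 - 101*(-235) = 262 + 23735 = 23997)
(-160924 + 304638) + s = (-160924 + 304638) + 23997 = 143714 + 23997 = 167711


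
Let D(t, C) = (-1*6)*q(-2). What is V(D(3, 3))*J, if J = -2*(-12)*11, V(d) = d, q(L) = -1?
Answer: 1584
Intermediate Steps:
D(t, C) = 6 (D(t, C) = -1*6*(-1) = -6*(-1) = 6)
J = 264 (J = 24*11 = 264)
V(D(3, 3))*J = 6*264 = 1584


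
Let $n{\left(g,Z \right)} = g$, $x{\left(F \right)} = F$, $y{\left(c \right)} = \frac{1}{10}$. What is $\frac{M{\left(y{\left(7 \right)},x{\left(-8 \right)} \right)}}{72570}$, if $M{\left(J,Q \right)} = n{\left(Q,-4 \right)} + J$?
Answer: $- \frac{79}{725700} \approx -0.00010886$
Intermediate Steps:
$y{\left(c \right)} = \frac{1}{10}$
$M{\left(J,Q \right)} = J + Q$ ($M{\left(J,Q \right)} = Q + J = J + Q$)
$\frac{M{\left(y{\left(7 \right)},x{\left(-8 \right)} \right)}}{72570} = \frac{\frac{1}{10} - 8}{72570} = \left(- \frac{79}{10}\right) \frac{1}{72570} = - \frac{79}{725700}$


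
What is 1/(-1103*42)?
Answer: -1/46326 ≈ -2.1586e-5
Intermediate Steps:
1/(-1103*42) = 1/(-46326) = -1/46326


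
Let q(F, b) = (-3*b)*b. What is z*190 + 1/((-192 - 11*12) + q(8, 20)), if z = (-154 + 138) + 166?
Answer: 43433999/1524 ≈ 28500.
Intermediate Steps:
q(F, b) = -3*b**2
z = 150 (z = -16 + 166 = 150)
z*190 + 1/((-192 - 11*12) + q(8, 20)) = 150*190 + 1/((-192 - 11*12) - 3*20**2) = 28500 + 1/((-192 - 1*132) - 3*400) = 28500 + 1/((-192 - 132) - 1200) = 28500 + 1/(-324 - 1200) = 28500 + 1/(-1524) = 28500 - 1/1524 = 43433999/1524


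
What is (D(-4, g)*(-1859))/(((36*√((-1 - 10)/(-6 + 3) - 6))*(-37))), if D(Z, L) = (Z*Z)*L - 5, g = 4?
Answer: -109681*I*√21/9324 ≈ -53.906*I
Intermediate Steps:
D(Z, L) = -5 + L*Z² (D(Z, L) = Z²*L - 5 = L*Z² - 5 = -5 + L*Z²)
(D(-4, g)*(-1859))/(((36*√((-1 - 10)/(-6 + 3) - 6))*(-37))) = ((-5 + 4*(-4)²)*(-1859))/(((36*√((-1 - 10)/(-6 + 3) - 6))*(-37))) = ((-5 + 4*16)*(-1859))/(((36*√(-11/(-3) - 6))*(-37))) = ((-5 + 64)*(-1859))/(((36*√(-11*(-⅓) - 6))*(-37))) = (59*(-1859))/(((36*√(11/3 - 6))*(-37))) = -109681*I*√21/9324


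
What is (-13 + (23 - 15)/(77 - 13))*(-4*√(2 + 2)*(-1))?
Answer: -103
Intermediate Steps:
(-13 + (23 - 15)/(77 - 13))*(-4*√(2 + 2)*(-1)) = (-13 + 8/64)*(-4*√4*(-1)) = (-13 + 8*(1/64))*(-4*2*(-1)) = (-13 + ⅛)*(-8*(-1)) = -103/8*8 = -103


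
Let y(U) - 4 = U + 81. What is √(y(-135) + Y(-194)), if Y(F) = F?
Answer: 2*I*√61 ≈ 15.62*I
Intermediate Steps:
y(U) = 85 + U (y(U) = 4 + (U + 81) = 4 + (81 + U) = 85 + U)
√(y(-135) + Y(-194)) = √((85 - 135) - 194) = √(-50 - 194) = √(-244) = 2*I*√61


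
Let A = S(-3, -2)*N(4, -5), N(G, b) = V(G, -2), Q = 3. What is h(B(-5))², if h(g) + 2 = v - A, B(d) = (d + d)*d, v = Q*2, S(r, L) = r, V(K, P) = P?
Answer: 4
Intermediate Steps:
N(G, b) = -2
A = 6 (A = -3*(-2) = 6)
v = 6 (v = 3*2 = 6)
B(d) = 2*d² (B(d) = (2*d)*d = 2*d²)
h(g) = -2 (h(g) = -2 + (6 - 1*6) = -2 + (6 - 6) = -2 + 0 = -2)
h(B(-5))² = (-2)² = 4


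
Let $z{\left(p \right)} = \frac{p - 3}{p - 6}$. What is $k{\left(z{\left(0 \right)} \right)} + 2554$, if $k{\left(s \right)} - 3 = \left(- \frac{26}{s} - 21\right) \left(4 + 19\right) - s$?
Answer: $\frac{1755}{2} \approx 877.5$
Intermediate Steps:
$z{\left(p \right)} = \frac{-3 + p}{-6 + p}$
$k{\left(s \right)} = -480 - s - \frac{598}{s}$ ($k{\left(s \right)} = 3 - \left(s - \left(- \frac{26}{s} - 21\right) \left(4 + 19\right)\right) = 3 - \left(s - \left(-21 - \frac{26}{s}\right) 23\right) = 3 - \left(483 + s + \frac{598}{s}\right) = -480 - s - \frac{598}{s}$)
$k{\left(z{\left(0 \right)} \right)} + 2554 = \left(-480 - \frac{-3 + 0}{-6 + 0} - \frac{598}{\frac{1}{-6 + 0} \left(-3 + 0\right)}\right) + 2554 = \left(-480 - \frac{1}{-6} \left(-3\right) - \frac{598}{\frac{1}{-6} \left(-3\right)}\right) + 2554 = \left(-480 - \left(- \frac{1}{6}\right) \left(-3\right) - \frac{598}{\left(- \frac{1}{6}\right) \left(-3\right)}\right) + 2554 = \left(-480 - \frac{1}{2} - 598 \frac{1}{\frac{1}{2}}\right) + 2554 = \left(-480 - \frac{1}{2} - 1196\right) + 2554 = - \frac{3353}{2} + 2554 = \frac{1755}{2}$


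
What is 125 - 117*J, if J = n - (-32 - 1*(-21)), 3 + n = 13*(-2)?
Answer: 2231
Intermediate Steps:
n = -29 (n = -3 + 13*(-2) = -3 - 26 = -29)
J = -18 (J = -29 - (-32 - 1*(-21)) = -29 - (-32 + 21) = -29 - 1*(-11) = -29 + 11 = -18)
125 - 117*J = 125 - 117*(-18) = 125 + 2106 = 2231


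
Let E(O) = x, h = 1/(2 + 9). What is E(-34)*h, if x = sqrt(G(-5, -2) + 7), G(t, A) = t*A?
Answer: sqrt(17)/11 ≈ 0.37483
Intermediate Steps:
G(t, A) = A*t
x = sqrt(17) (x = sqrt(-2*(-5) + 7) = sqrt(10 + 7) = sqrt(17) ≈ 4.1231)
h = 1/11 ≈ 0.090909
E(O) = sqrt(17)
E(-34)*h = sqrt(17)*(1/11) = sqrt(17)/11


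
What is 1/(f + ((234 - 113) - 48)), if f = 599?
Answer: 1/672 ≈ 0.0014881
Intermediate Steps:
1/(f + ((234 - 113) - 48)) = 1/(599 + ((234 - 113) - 48)) = 1/(599 + (121 - 48)) = 1/(599 + 73) = 1/672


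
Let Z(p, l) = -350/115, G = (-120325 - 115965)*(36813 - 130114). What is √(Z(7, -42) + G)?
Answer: 40*√7288989593/23 ≈ 1.4848e+5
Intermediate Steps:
G = 22046093290 (G = -236290*(-93301) = 22046093290)
Z(p, l) = -70/23 (Z(p, l) = -350*1/115 = -70/23)
√(Z(7, -42) + G) = √(-70/23 + 22046093290) = √(507060145600/23) = 40*√7288989593/23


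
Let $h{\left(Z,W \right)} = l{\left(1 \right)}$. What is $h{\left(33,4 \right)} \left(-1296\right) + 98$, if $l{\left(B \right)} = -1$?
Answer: $1394$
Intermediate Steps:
$h{\left(Z,W \right)} = -1$
$h{\left(33,4 \right)} \left(-1296\right) + 98 = \left(-1\right) \left(-1296\right) + 98 = 1296 + 98 = 1394$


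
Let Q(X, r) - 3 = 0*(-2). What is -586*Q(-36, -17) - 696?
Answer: -2454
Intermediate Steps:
Q(X, r) = 3 (Q(X, r) = 3 + 0*(-2) = 3 + 0 = 3)
-586*Q(-36, -17) - 696 = -586*3 - 696 = -1758 - 696 = -2454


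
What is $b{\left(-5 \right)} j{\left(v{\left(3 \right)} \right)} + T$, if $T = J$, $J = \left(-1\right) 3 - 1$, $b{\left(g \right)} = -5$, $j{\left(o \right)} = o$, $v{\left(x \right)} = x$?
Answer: $-19$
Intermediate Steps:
$J = -4$ ($J = -3 - 1 = -4$)
$T = -4$
$b{\left(-5 \right)} j{\left(v{\left(3 \right)} \right)} + T = \left(-5\right) 3 - 4 = -15 - 4 = -19$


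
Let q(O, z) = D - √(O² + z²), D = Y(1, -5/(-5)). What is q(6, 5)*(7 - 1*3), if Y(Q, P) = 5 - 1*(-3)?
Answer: 32 - 4*√61 ≈ 0.75900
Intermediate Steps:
Y(Q, P) = 8 (Y(Q, P) = 5 + 3 = 8)
D = 8
q(O, z) = 8 - √(O² + z²)
q(6, 5)*(7 - 1*3) = (8 - √(6² + 5²))*(7 - 1*3) = (8 - √(36 + 25))*(7 - 3) = (8 - √61)*4 = 32 - 4*√61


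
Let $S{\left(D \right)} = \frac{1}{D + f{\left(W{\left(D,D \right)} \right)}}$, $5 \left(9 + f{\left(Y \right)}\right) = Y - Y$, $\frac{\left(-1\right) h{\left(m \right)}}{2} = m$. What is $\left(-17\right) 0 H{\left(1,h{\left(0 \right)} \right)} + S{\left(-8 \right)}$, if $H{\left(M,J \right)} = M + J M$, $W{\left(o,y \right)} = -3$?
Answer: $- \frac{1}{17} \approx -0.058824$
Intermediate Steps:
$h{\left(m \right)} = - 2 m$
$f{\left(Y \right)} = -9$ ($f{\left(Y \right)} = -9 + \frac{Y - Y}{5} = -9 + \frac{1}{5} \cdot 0 = -9 + 0 = -9$)
$S{\left(D \right)} = \frac{1}{-9 + D}$ ($S{\left(D \right)} = \frac{1}{D - 9} = \frac{1}{-9 + D}$)
$\left(-17\right) 0 H{\left(1,h{\left(0 \right)} \right)} + S{\left(-8 \right)} = \left(-17\right) 0 \cdot 1 \left(1 - 0\right) + \frac{1}{-9 - 8} = 0 \cdot 1 \left(1 + 0\right) + \frac{1}{-17} = 0 \cdot 1 \cdot 1 - \frac{1}{17} = 0 \cdot 1 - \frac{1}{17} = 0 - \frac{1}{17} = - \frac{1}{17}$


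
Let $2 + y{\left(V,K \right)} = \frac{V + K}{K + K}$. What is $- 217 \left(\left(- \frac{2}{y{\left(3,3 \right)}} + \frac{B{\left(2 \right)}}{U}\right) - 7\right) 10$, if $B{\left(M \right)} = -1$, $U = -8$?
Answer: $\frac{42315}{4} \approx 10579.0$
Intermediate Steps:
$y{\left(V,K \right)} = -2 + \frac{K + V}{2 K}$ ($y{\left(V,K \right)} = -2 + \frac{V + K}{K + K} = -2 + \frac{K + V}{2 K}$)
$- 217 \left(\left(- \frac{2}{y{\left(3,3 \right)}} + \frac{B{\left(2 \right)}}{U}\right) - 7\right) 10 = - 217 \left(\left(- \frac{2}{\frac{1}{2} \cdot \frac{1}{3} \left(3 - 9\right)} - \frac{1}{-8}\right) - 7\right) 10 = - 217 \left(\left(- \frac{2}{\frac{1}{2} \cdot \frac{1}{3} \left(3 - 9\right)} - - \frac{1}{8}\right) - 7\right) 10 = - 217 \left(\left(- \frac{2}{\frac{1}{2} \cdot \frac{1}{3} \left(-6\right)} + \frac{1}{8}\right) - 7\right) 10 = - 217 \left(\left(- \frac{2}{-1} + \frac{1}{8}\right) - 7\right) 10 = - 217 \left(\left(\left(-2\right) \left(-1\right) + \frac{1}{8}\right) - 7\right) 10 = - 217 \left(\left(2 + \frac{1}{8}\right) - 7\right) 10 = - 217 \left(\frac{17}{8} - 7\right) 10 = - 217 \left(\left(- \frac{39}{8}\right) 10\right) = \left(-217\right) \left(- \frac{195}{4}\right) = \frac{42315}{4}$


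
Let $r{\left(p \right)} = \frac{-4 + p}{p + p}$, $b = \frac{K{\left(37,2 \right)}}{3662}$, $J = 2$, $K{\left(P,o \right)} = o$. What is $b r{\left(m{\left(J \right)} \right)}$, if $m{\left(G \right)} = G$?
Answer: $- \frac{1}{3662} \approx -0.00027307$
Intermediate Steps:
$b = \frac{1}{1831}$ ($b = \frac{2}{3662} = 2 \cdot \frac{1}{3662} = \frac{1}{1831} \approx 0.00054615$)
$r{\left(p \right)} = \frac{-4 + p}{2 p}$
$b r{\left(m{\left(J \right)} \right)} = \frac{\frac{1}{2} \cdot \frac{1}{2} \left(-4 + 2\right)}{1831} = \frac{\frac{1}{2} \cdot \frac{1}{2} \left(-2\right)}{1831} = \frac{1}{1831} \left(- \frac{1}{2}\right) = - \frac{1}{3662}$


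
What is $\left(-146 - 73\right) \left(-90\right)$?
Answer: $19710$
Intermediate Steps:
$\left(-146 - 73\right) \left(-90\right) = \left(-219\right) \left(-90\right) = 19710$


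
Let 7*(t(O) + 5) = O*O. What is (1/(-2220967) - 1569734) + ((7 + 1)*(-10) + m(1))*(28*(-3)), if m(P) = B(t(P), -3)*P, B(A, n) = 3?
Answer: -3471962198223/2220967 ≈ -1.5633e+6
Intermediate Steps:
t(O) = -5 + O²/7 (t(O) = -5 + (O*O)/7 = -5 + O²/7)
m(P) = 3*P
(1/(-2220967) - 1569734) + ((7 + 1)*(-10) + m(1))*(28*(-3)) = (1/(-2220967) - 1569734) + ((7 + 1)*(-10) + 3*1)*(28*(-3)) = (-1/2220967 - 1569734) + (8*(-10) + 3)*(-84) = -3486327412779/2220967 + (-80 + 3)*(-84) = -3486327412779/2220967 - 77*(-84) = -3486327412779/2220967 + 6468 = -3471962198223/2220967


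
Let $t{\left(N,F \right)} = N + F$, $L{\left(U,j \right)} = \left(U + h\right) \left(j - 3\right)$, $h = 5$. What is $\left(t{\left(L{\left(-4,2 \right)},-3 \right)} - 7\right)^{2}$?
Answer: $121$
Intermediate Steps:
$L{\left(U,j \right)} = \left(-3 + j\right) \left(5 + U\right)$ ($L{\left(U,j \right)} = \left(U + 5\right) \left(j - 3\right) = \left(5 + U\right) \left(-3 + j\right) = \left(-3 + j\right) \left(5 + U\right)$)
$t{\left(N,F \right)} = F + N$
$\left(t{\left(L{\left(-4,2 \right)},-3 \right)} - 7\right)^{2} = \left(\left(-3 - 1\right) - 7\right)^{2} = \left(-4 - 7\right)^{2} = \left(-11\right)^{2} = 121$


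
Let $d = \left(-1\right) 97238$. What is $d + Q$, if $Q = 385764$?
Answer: $288526$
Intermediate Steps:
$d = -97238$
$d + Q = -97238 + 385764 = 288526$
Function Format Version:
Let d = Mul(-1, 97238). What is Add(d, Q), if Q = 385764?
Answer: 288526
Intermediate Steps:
d = -97238
Add(d, Q) = Add(-97238, 385764) = 288526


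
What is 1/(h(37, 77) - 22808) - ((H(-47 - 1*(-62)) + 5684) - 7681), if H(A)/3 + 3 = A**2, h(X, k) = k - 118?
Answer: 30412018/22849 ≈ 1331.0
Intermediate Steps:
h(X, k) = -118 + k
H(A) = -9 + 3*A**2
1/(h(37, 77) - 22808) - ((H(-47 - 1*(-62)) + 5684) - 7681) = 1/((-118 + 77) - 22808) - (((-9 + 3*(-47 - 1*(-62))**2) + 5684) - 7681) = 1/(-41 - 22808) - (((-9 + 3*(-47 + 62)**2) + 5684) - 7681) = 1/(-22849) - (((-9 + 3*15**2) + 5684) - 7681) = -1/22849 - (((-9 + 3*225) + 5684) - 7681) = -1/22849 - (((-9 + 675) + 5684) - 7681) = -1/22849 - ((666 + 5684) - 7681) = -1/22849 - (6350 - 7681) = -1/22849 - 1*(-1331) = -1/22849 + 1331 = 30412018/22849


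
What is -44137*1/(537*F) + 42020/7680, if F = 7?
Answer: -1005661/160384 ≈ -6.2703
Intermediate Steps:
-44137*1/(537*F) + 42020/7680 = -44137/(537*7) + 42020/7680 = -44137/3759 + 42020*(1/7680) = -44137*1/3759 + 2101/384 = -44137/3759 + 2101/384 = -1005661/160384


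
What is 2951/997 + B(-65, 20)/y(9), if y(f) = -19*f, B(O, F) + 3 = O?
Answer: 572417/170487 ≈ 3.3575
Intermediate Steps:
B(O, F) = -3 + O
2951/997 + B(-65, 20)/y(9) = 2951/997 + (-3 - 65)/((-19*9)) = 2951*(1/997) - 68/(-171) = 2951/997 - 68*(-1/171) = 2951/997 + 68/171 = 572417/170487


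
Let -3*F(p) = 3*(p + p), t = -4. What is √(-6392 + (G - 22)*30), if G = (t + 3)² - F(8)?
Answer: I*√6542 ≈ 80.883*I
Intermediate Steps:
F(p) = -2*p (F(p) = -(p + p) = -2*p)
G = 17 (G = (-4 + 3)² - (-2)*8 = (-1)² - 1*(-16) = 1 + 16 = 17)
√(-6392 + (G - 22)*30) = √(-6392 + (17 - 22)*30) = √(-6392 - 5*30) = √(-6392 - 150) = √(-6542) = I*√6542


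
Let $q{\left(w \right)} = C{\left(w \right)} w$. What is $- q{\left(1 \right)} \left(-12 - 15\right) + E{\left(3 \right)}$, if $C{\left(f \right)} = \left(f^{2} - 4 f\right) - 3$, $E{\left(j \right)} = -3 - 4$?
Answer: $-169$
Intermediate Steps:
$E{\left(j \right)} = -7$ ($E{\left(j \right)} = -3 - 4 = -7$)
$C{\left(f \right)} = -3 + f^{2} - 4 f$
$q{\left(w \right)} = w \left(-3 + w^{2} - 4 w\right)$ ($q{\left(w \right)} = \left(-3 + w^{2} - 4 w\right) w = w \left(-3 + w^{2} - 4 w\right)$)
$- q{\left(1 \right)} \left(-12 - 15\right) + E{\left(3 \right)} = - 1 \left(-3 + 1^{2} - 4\right) \left(-12 - 15\right) - 7 = - 1 \left(-3 + 1 - 4\right) \left(-27\right) - 7 = - 1 \left(-6\right) \left(-27\right) - 7 = \left(-1\right) \left(-6\right) \left(-27\right) - 7 = 6 \left(-27\right) - 7 = -162 - 7 = -169$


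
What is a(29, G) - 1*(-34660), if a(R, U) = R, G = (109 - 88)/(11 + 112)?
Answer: 34689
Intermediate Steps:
G = 7/41 (G = 21/123 = 21*(1/123) = 7/41 ≈ 0.17073)
a(29, G) - 1*(-34660) = 29 - 1*(-34660) = 29 + 34660 = 34689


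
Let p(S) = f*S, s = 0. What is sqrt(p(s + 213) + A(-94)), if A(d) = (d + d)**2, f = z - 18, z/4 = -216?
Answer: I*sqrt(152522) ≈ 390.54*I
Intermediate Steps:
z = -864 (z = 4*(-216) = -864)
f = -882 (f = -864 - 18 = -882)
A(d) = 4*d**2 (A(d) = (2*d)**2 = 4*d**2)
p(S) = -882*S
sqrt(p(s + 213) + A(-94)) = sqrt(-882*(0 + 213) + 4*(-94)**2) = sqrt(-882*213 + 4*8836) = sqrt(-187866 + 35344) = sqrt(-152522) = I*sqrt(152522)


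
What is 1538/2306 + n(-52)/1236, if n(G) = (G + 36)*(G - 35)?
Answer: 212955/118759 ≈ 1.7932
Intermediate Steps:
n(G) = (-35 + G)*(36 + G) (n(G) = (36 + G)*(-35 + G) = (-35 + G)*(36 + G))
1538/2306 + n(-52)/1236 = 1538/2306 + (-1260 - 52 + (-52)²)/1236 = 1538*(1/2306) + (-1260 - 52 + 2704)*(1/1236) = 769/1153 + 1392*(1/1236) = 769/1153 + 116/103 = 212955/118759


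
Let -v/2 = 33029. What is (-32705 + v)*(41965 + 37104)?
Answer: -7809091647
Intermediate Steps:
v = -66058 (v = -2*33029 = -66058)
(-32705 + v)*(41965 + 37104) = (-32705 - 66058)*(41965 + 37104) = -98763*79069 = -7809091647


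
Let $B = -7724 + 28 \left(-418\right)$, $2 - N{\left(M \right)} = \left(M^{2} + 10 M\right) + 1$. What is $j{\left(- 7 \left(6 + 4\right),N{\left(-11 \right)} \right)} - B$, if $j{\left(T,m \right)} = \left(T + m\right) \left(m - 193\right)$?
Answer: $35668$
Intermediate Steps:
$N{\left(M \right)} = 1 - M^{2} - 10 M$ ($N{\left(M \right)} = 2 - \left(\left(M^{2} + 10 M\right) + 1\right) = 2 - \left(1 + M^{2} + 10 M\right) = 1 - M^{2} - 10 M$)
$j{\left(T,m \right)} = \left(-193 + m\right) \left(T + m\right)$ ($j{\left(T,m \right)} = \left(T + m\right) \left(-193 + m\right) = \left(-193 + m\right) \left(T + m\right)$)
$B = -19428$ ($B = -7724 - 11704 = -19428$)
$j{\left(- 7 \left(6 + 4\right),N{\left(-11 \right)} \right)} - B = \left(\left(1 - \left(-11\right)^{2} - -110\right)^{2} - 193 \left(- 7 \left(6 + 4\right)\right) - 193 \left(1 - \left(-11\right)^{2} - -110\right) + - 7 \left(6 + 4\right) \left(1 - \left(-11\right)^{2} - -110\right)\right) - -19428 = \left(\left(1 - 121 + 110\right)^{2} - 193 \left(\left(-7\right) 10\right) - 193 \left(1 - 121 + 110\right) + \left(-7\right) 10 \left(1 - 121 + 110\right)\right) + 19428 = \left(\left(1 - 121 + 110\right)^{2} - -13510 - 193 \left(1 - 121 + 110\right) - 70 \left(1 - 121 + 110\right)\right) + 19428 = \left(\left(-10\right)^{2} + 13510 - -1930 - -700\right) + 19428 = \left(100 + 13510 + 1930 + 700\right) + 19428 = 16240 + 19428 = 35668$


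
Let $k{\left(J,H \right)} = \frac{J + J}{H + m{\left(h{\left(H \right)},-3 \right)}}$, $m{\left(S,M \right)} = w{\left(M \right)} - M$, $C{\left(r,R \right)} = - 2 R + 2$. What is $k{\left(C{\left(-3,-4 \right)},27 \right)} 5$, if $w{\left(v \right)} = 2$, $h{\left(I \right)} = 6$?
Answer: $\frac{25}{8} \approx 3.125$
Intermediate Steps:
$C{\left(r,R \right)} = 2 - 2 R$
$m{\left(S,M \right)} = 2 - M$
$k{\left(J,H \right)} = \frac{2 J}{5 + H}$ ($k{\left(J,H \right)} = \frac{J + J}{H + \left(2 - -3\right)} = \frac{2 J}{H + \left(2 + 3\right)} = \frac{2 J}{H + 5} = \frac{2 J}{5 + H}$)
$k{\left(C{\left(-3,-4 \right)},27 \right)} 5 = \frac{2 \left(2 - -8\right)}{5 + 27} \cdot 5 = \frac{2 \left(2 + 8\right)}{32} \cdot 5 = 2 \cdot 10 \cdot \frac{1}{32} \cdot 5 = \frac{5}{8} \cdot 5 = \frac{25}{8}$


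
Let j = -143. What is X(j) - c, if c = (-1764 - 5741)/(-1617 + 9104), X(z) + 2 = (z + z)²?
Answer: 612399183/7487 ≈ 81795.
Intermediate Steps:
X(z) = -2 + 4*z² (X(z) = -2 + (z + z)² = -2 + (2*z)² = -2 + 4*z²)
c = -7505/7487 ≈ -1.0024
X(j) - c = (-2 + 4*(-143)²) - 1*(-7505/7487) = (-2 + 4*20449) + 7505/7487 = (-2 + 81796) + 7505/7487 = 81794 + 7505/7487 = 612399183/7487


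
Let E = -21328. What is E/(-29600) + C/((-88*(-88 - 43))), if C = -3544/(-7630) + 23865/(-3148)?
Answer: 18439160341673/25612676381600 ≈ 0.71992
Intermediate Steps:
C = -85466719/12009620 (C = -3544*(-1/7630) + 23865*(-1/3148) = 1772/3815 - 23865/3148 = -85466719/12009620 ≈ -7.1165)
E/(-29600) + C/((-88*(-88 - 43))) = -21328/(-29600) - 85466719*(-1/(88*(-88 - 43)))/12009620 = -21328*(-1/29600) - 85466719/(12009620*((-88*(-131)))) = 1333/1850 - 85466719/12009620/11528 = 1333/1850 - 85466719/12009620*1/11528 = 1333/1850 - 85466719/138446899360 = 18439160341673/25612676381600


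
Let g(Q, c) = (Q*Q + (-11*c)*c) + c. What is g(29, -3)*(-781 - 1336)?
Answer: -1564463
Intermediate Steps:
g(Q, c) = c + Q² - 11*c² (g(Q, c) = (Q² - 11*c²) + c = c + Q² - 11*c²)
g(29, -3)*(-781 - 1336) = (-3 + 29² - 11*(-3)²)*(-781 - 1336) = (-3 + 841 - 11*9)*(-2117) = (-3 + 841 - 99)*(-2117) = 739*(-2117) = -1564463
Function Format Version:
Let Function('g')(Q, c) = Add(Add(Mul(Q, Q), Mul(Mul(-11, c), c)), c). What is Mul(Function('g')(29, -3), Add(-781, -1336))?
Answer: -1564463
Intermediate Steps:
Function('g')(Q, c) = Add(c, Pow(Q, 2), Mul(-11, Pow(c, 2))) (Function('g')(Q, c) = Add(Add(Pow(Q, 2), Mul(-11, Pow(c, 2))), c) = Add(c, Pow(Q, 2), Mul(-11, Pow(c, 2))))
Mul(Function('g')(29, -3), Add(-781, -1336)) = Mul(Add(-3, Pow(29, 2), Mul(-11, Pow(-3, 2))), Add(-781, -1336)) = Mul(Add(-3, 841, Mul(-11, 9)), -2117) = Mul(Add(-3, 841, -99), -2117) = Mul(739, -2117) = -1564463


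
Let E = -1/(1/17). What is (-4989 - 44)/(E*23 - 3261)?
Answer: 5033/3652 ≈ 1.3781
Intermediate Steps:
E = -17 (E = -1/1/17 = -1*17 = -17)
(-4989 - 44)/(E*23 - 3261) = (-4989 - 44)/(-17*23 - 3261) = -5033/(-391 - 3261) = -5033/(-3652) = -5033*(-1/3652) = 5033/3652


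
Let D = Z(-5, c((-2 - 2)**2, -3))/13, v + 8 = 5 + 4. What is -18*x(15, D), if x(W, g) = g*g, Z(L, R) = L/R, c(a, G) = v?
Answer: -450/169 ≈ -2.6627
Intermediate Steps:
v = 1 (v = -8 + (5 + 4) = -8 + 9 = 1)
c(a, G) = 1
D = -5/13 (D = -5/1/13 = -5*1*(1/13) = -5*1/13 = -5/13 ≈ -0.38462)
x(W, g) = g**2
-18*x(15, D) = -18*(-5/13)**2 = -18*25/169 = -450/169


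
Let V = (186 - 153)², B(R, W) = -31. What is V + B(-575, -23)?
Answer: 1058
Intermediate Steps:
V = 1089 (V = 33² = 1089)
V + B(-575, -23) = 1089 - 31 = 1058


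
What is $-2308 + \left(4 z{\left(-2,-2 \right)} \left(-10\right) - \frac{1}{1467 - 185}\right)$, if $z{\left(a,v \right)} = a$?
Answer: $- \frac{2856297}{1282} \approx -2228.0$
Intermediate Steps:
$-2308 + \left(4 z{\left(-2,-2 \right)} \left(-10\right) - \frac{1}{1467 - 185}\right) = -2308 + \left(4 \left(-2\right) \left(-10\right) - \frac{1}{1467 - 185}\right) = -2308 - - \frac{102559}{1282} = -2308 + \left(80 - \frac{1}{1282}\right) = -2308 + \frac{102559}{1282} = - \frac{2856297}{1282}$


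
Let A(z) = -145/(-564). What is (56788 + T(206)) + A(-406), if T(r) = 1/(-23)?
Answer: 736656707/12972 ≈ 56788.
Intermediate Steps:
A(z) = 145/564 (A(z) = -145*(-1/564) = 145/564)
T(r) = -1/23
(56788 + T(206)) + A(-406) = (56788 - 1/23) + 145/564 = 1306123/23 + 145/564 = 736656707/12972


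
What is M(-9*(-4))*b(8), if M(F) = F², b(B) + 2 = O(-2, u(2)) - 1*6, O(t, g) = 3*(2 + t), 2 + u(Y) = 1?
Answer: -10368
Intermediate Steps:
u(Y) = -1 (u(Y) = -2 + 1 = -1)
O(t, g) = 6 + 3*t
b(B) = -8 (b(B) = -2 + ((6 + 3*(-2)) - 1*6) = -2 + ((6 - 6) - 6) = -2 + (0 - 6) = -2 - 6 = -8)
M(-9*(-4))*b(8) = (-9*(-4))²*(-8) = 36²*(-8) = 1296*(-8) = -10368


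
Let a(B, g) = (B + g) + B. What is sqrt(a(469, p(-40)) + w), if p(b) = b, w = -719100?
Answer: I*sqrt(718202) ≈ 847.47*I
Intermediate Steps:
a(B, g) = g + 2*B
sqrt(a(469, p(-40)) + w) = sqrt((-40 + 2*469) - 719100) = sqrt((-40 + 938) - 719100) = sqrt(898 - 719100) = sqrt(-718202) = I*sqrt(718202)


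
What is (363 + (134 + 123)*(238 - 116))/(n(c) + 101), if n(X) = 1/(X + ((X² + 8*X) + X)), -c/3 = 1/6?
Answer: 602623/1915 ≈ 314.69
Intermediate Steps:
c = -½ (c = -3/6 = -3*⅙ = -½ ≈ -0.50000)
n(X) = 1/(X² + 10*X) (n(X) = 1/(X + (X² + 9*X)) = 1/(X² + 10*X))
(363 + (134 + 123)*(238 - 116))/(n(c) + 101) = (363 + (134 + 123)*(238 - 116))/(1/((-½)*(10 - ½)) + 101) = (363 + 257*122)/(-2/19/2 + 101) = (363 + 31354)/(-2*2/19 + 101) = 31717/(-4/19 + 101) = 31717/(1915/19) = 31717*(19/1915) = 602623/1915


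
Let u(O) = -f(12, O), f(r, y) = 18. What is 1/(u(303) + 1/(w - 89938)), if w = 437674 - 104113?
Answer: -243623/4385213 ≈ -0.055556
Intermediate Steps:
w = 333561
u(O) = -18 (u(O) = -1*18 = -18)
1/(u(303) + 1/(w - 89938)) = 1/(-18 + 1/(333561 - 89938)) = 1/(-18 + 1/243623) = 1/(-4385213/243623) = -243623/4385213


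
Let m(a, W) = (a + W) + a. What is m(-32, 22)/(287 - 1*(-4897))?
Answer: -7/864 ≈ -0.0081019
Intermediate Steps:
m(a, W) = W + 2*a (m(a, W) = (W + a) + a = W + 2*a)
m(-32, 22)/(287 - 1*(-4897)) = (22 + 2*(-32))/(287 - 1*(-4897)) = (22 - 64)/(287 + 4897) = -42/5184 = -42*1/5184 = -7/864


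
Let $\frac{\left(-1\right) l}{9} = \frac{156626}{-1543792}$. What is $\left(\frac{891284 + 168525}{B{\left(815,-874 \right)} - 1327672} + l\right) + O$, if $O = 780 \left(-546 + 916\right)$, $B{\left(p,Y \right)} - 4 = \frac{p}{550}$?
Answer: $\frac{32533963737369128149}{112730252219032} \approx 2.886 \cdot 10^{5}$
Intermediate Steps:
$B{\left(p,Y \right)} = 4 + \frac{p}{550}$
$O = 288600$ ($O = 780 \cdot 370 = 288600$)
$l = \frac{704817}{771896}$ ($l = - 9 \frac{156626}{-1543792} = - 9 \cdot 156626 \left(- \frac{1}{1543792}\right) = \left(-9\right) \left(- \frac{78313}{771896}\right) = \frac{704817}{771896} \approx 0.9131$)
$\left(\frac{891284 + 168525}{B{\left(815,-874 \right)} - 1327672} + l\right) + O = \left(\frac{891284 + 168525}{\left(4 + \frac{1}{550} \cdot 815\right) - 1327672} + \frac{704817}{771896}\right) + 288600 = \left(\frac{1059809}{\left(4 + \frac{163}{110}\right) - 1327672} + \frac{704817}{771896}\right) + 288600 = \left(\frac{1059809}{\frac{603}{110} - 1327672} + \frac{704817}{771896}\right) + 288600 = \left(\frac{1059809}{- \frac{146043317}{110}} + \frac{704817}{771896}\right) + 288600 = \left(1059809 \left(- \frac{110}{146043317}\right) + \frac{704817}{771896}\right) + 288600 = \left(- \frac{116578990}{146043317} + \frac{704817}{771896}\right) + 288600 = \frac{12946956492949}{112730252219032} + 288600 = \frac{32533963737369128149}{112730252219032}$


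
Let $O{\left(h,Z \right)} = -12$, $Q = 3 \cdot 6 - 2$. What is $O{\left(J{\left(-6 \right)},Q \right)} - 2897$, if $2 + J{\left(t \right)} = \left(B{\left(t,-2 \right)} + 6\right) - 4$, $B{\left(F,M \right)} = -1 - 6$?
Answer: $-2909$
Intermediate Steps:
$B{\left(F,M \right)} = -7$ ($B{\left(F,M \right)} = -1 - 6 = -7$)
$J{\left(t \right)} = -7$ ($J{\left(t \right)} = -2 + \left(\left(-7 + 6\right) - 4\right) = -2 - 5 = -7$)
$Q = 16$ ($Q = 18 - 2 = 16$)
$O{\left(J{\left(-6 \right)},Q \right)} - 2897 = -12 - 2897 = -2909$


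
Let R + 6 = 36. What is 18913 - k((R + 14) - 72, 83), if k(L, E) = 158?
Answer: 18755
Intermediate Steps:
R = 30 (R = -6 + 36 = 30)
18913 - k((R + 14) - 72, 83) = 18913 - 1*158 = 18913 - 158 = 18755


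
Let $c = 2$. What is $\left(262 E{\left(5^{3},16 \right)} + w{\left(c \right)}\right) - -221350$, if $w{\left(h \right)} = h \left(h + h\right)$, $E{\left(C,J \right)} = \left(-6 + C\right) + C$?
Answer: $285286$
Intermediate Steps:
$E{\left(C,J \right)} = -6 + 2 C$
$w{\left(h \right)} = 2 h^{2}$ ($w{\left(h \right)} = h 2 h = 2 h^{2}$)
$\left(262 E{\left(5^{3},16 \right)} + w{\left(c \right)}\right) - -221350 = \left(262 \left(-6 + 2 \cdot 5^{3}\right) + 2 \cdot 2^{2}\right) - -221350 = \left(262 \left(-6 + 2 \cdot 125\right) + 2 \cdot 4\right) + 221350 = \left(262 \left(-6 + 250\right) + 8\right) + 221350 = \left(262 \cdot 244 + 8\right) + 221350 = \left(63928 + 8\right) + 221350 = 63936 + 221350 = 285286$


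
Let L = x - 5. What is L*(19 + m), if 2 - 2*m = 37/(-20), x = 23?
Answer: 7533/20 ≈ 376.65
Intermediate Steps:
m = 77/40 (m = 1 - 37/(2*(-20)) = 1 - 37*(-1)/(2*20) = 1 - ½*(-37/20) = 1 + 37/40 = 77/40 ≈ 1.9250)
L = 18 (L = 23 - 5 = 18)
L*(19 + m) = 18*(19 + 77/40) = 18*(837/40) = 7533/20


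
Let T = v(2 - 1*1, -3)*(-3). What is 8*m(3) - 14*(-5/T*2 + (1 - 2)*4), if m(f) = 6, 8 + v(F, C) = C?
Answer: 3572/33 ≈ 108.24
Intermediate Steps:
v(F, C) = -8 + C
T = 33 (T = (-8 - 3)*(-3) = -11*(-3) = 33)
8*m(3) - 14*(-5/T*2 + (1 - 2)*4) = 8*6 - 14*(-5/33*2 + (1 - 2)*4) = 48 - 14*(-5*1/33*2 - 1*4) = 48 - 14*(-5/33*2 - 4) = 48 - 14*(-10/33 - 4) = 48 - 14*(-142/33) = 48 + 1988/33 = 3572/33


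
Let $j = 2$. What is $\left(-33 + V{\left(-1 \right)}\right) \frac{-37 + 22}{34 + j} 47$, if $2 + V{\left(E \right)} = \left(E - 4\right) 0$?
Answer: $\frac{8225}{12} \approx 685.42$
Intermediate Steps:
$V{\left(E \right)} = -2$ ($V{\left(E \right)} = -2 + \left(E - 4\right) 0 = -2 + \left(-4 + E\right) 0 = -2 + 0 = -2$)
$\left(-33 + V{\left(-1 \right)}\right) \frac{-37 + 22}{34 + j} 47 = \left(-33 - 2\right) \frac{-37 + 22}{34 + 2} \cdot 47 = - 35 \left(- \frac{15}{36}\right) 47 = - 35 \left(\left(-15\right) \frac{1}{36}\right) 47 = \left(-35\right) \left(- \frac{5}{12}\right) 47 = \frac{175}{12} \cdot 47 = \frac{8225}{12}$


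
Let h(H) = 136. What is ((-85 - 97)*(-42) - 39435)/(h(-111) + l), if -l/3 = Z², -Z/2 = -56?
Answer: 31791/37496 ≈ 0.84785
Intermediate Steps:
Z = 112 (Z = -2*(-56) = 112)
l = -37632 (l = -3*112² = -3*12544 = -37632)
((-85 - 97)*(-42) - 39435)/(h(-111) + l) = ((-85 - 97)*(-42) - 39435)/(136 - 37632) = (-182*(-42) - 39435)/(-37496) = (7644 - 39435)*(-1/37496) = -31791*(-1/37496) = 31791/37496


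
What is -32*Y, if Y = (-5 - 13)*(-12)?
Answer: -6912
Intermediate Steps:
Y = 216 (Y = -18*(-12) = 216)
-32*Y = -32*216 = -6912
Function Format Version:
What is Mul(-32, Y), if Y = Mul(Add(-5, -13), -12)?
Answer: -6912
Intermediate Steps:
Y = 216 (Y = Mul(-18, -12) = 216)
Mul(-32, Y) = Mul(-32, 216) = -6912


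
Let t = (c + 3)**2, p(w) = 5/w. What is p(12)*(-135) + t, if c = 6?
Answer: 99/4 ≈ 24.750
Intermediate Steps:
t = 81 (t = (6 + 3)**2 = 9**2 = 81)
p(12)*(-135) + t = (5/12)*(-135) + 81 = -225/4 + 81 = 99/4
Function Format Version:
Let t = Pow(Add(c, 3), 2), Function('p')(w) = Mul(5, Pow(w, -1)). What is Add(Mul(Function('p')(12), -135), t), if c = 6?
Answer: Rational(99, 4) ≈ 24.750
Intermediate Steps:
t = 81 (t = Pow(Add(6, 3), 2) = Pow(9, 2) = 81)
Add(Mul(Function('p')(12), -135), t) = Add(Mul(Mul(5, Pow(12, -1)), -135), 81) = Add(Mul(Mul(5, Rational(1, 12)), -135), 81) = Add(Mul(Rational(5, 12), -135), 81) = Add(Rational(-225, 4), 81) = Rational(99, 4)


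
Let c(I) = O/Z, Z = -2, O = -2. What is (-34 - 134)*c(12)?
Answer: -168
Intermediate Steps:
c(I) = 1 (c(I) = -2/(-2) = -2*(-½) = 1)
(-34 - 134)*c(12) = (-34 - 134)*1 = -168*1 = -168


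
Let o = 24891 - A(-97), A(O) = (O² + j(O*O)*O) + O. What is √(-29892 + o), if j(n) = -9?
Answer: I*√15186 ≈ 123.23*I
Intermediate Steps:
A(O) = O² - 8*O (A(O) = (O² - 9*O) + O = O² - 8*O)
o = 14706 (o = 24891 - (-97)*(-8 - 97) = 24891 - (-97)*(-105) = 24891 - 1*10185 = 24891 - 10185 = 14706)
√(-29892 + o) = √(-29892 + 14706) = √(-15186) = I*√15186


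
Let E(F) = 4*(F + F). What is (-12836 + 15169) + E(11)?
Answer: 2421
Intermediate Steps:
E(F) = 8*F (E(F) = 4*(2*F) = 8*F)
(-12836 + 15169) + E(11) = (-12836 + 15169) + 8*11 = 2333 + 88 = 2421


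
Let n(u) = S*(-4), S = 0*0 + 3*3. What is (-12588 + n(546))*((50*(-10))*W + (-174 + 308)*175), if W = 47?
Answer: 631200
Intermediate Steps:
S = 9 (S = 0 + 9 = 9)
n(u) = -36 (n(u) = 9*(-4) = -36)
(-12588 + n(546))*((50*(-10))*W + (-174 + 308)*175) = (-12588 - 36)*((50*(-10))*47 + (-174 + 308)*175) = -12624*(-500*47 + 134*175) = -12624*(-23500 + 23450) = -12624*(-50) = 631200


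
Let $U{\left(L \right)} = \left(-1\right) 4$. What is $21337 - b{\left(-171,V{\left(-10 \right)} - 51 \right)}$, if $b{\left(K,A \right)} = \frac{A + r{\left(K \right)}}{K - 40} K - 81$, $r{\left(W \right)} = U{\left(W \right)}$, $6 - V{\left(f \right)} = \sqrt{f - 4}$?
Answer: $\frac{4527577}{211} + \frac{171 i \sqrt{14}}{211} \approx 21458.0 + 3.0323 i$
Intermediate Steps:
$U{\left(L \right)} = -4$
$V{\left(f \right)} = 6 - \sqrt{-4 + f}$ ($V{\left(f \right)} = 6 - \sqrt{f - 4} = 6 - \sqrt{-4 + f}$)
$r{\left(W \right)} = -4$
$b{\left(K,A \right)} = -81 + \frac{K \left(-4 + A\right)}{-40 + K}$ ($b{\left(K,A \right)} = \frac{A - 4}{K - 40} K - 81 = \frac{-4 + A}{-40 + K} K - 81 = \frac{K \left(-4 + A\right)}{-40 + K} - 81 = -81 + \frac{K \left(-4 + A\right)}{-40 + K}$)
$21337 - b{\left(-171,V{\left(-10 \right)} - 51 \right)} = 21337 - \frac{3240 - -14535 + \left(\left(6 - \sqrt{-4 - 10}\right) - 51\right) \left(-171\right)}{-40 - 171} = 21337 - \frac{3240 + 14535 + \left(\left(6 - \sqrt{-14}\right) - 51\right) \left(-171\right)}{-211} = 21337 - - \frac{3240 + 14535 + \left(\left(6 - i \sqrt{14}\right) - 51\right) \left(-171\right)}{211} = 21337 - - \frac{3240 + 14535 + \left(-45 - i \sqrt{14}\right) \left(-171\right)}{211} = 21337 - - \frac{3240 + 14535 + \left(7695 + 171 i \sqrt{14}\right)}{211} = 21337 - - \frac{25470 + 171 i \sqrt{14}}{211} = 21337 - \left(- \frac{25470}{211} - \frac{171 i \sqrt{14}}{211}\right) = 21337 + \left(\frac{25470}{211} + \frac{171 i \sqrt{14}}{211}\right) = \frac{4527577}{211} + \frac{171 i \sqrt{14}}{211}$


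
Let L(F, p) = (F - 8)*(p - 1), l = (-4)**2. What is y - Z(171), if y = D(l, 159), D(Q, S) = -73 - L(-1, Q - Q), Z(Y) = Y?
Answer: -253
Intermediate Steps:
l = 16
L(F, p) = (-1 + p)*(-8 + F) (L(F, p) = (-8 + F)*(-1 + p) = (-1 + p)*(-8 + F))
D(Q, S) = -82 (D(Q, S) = -73 - (8 - 1*(-1) - 8*(Q - Q) - (Q - Q)) = -73 - (8 + 1 - 8*0 - 1*0) = -73 - (8 + 1 + 0 + 0) = -73 - 1*9 = -73 - 9 = -82)
y = -82
y - Z(171) = -82 - 1*171 = -82 - 171 = -253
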